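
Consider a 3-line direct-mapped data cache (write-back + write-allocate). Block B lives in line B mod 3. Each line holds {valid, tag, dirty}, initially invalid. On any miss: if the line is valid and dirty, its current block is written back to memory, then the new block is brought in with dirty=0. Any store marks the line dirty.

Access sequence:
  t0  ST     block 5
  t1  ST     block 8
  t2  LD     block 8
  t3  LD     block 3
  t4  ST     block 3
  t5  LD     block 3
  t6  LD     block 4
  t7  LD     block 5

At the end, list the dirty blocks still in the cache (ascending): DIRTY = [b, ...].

0: W B5 → L2 miss [D]
1: W B8 → L2 miss wb→B5 [D]
2: R B8 → L2 hit [D]
3: R B3 → L0 miss [-]
4: W B3 → L0 hit [D]
5: R B3 → L0 hit [D]
6: R B4 → L1 miss [-]
7: R B5 → L2 miss wb→B8 [-]

DIRTY = [3]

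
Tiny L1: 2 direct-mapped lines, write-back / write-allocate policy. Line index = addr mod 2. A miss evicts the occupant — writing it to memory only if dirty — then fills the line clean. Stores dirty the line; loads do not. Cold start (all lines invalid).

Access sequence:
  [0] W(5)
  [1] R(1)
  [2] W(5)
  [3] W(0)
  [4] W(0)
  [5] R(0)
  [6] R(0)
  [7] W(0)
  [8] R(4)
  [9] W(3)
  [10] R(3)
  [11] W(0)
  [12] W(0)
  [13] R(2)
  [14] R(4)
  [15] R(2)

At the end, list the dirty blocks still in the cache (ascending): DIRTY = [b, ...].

DIRTY = [3]

  0 | W B5 → L1 miss [D]
  1 | R B1 → L1 miss wb→B5 [-]
  2 | W B5 → L1 miss [D]
  3 | W B0 → L0 miss [D]
  4 | W B0 → L0 hit [D]
  5 | R B0 → L0 hit [D]
  6 | R B0 → L0 hit [D]
  7 | W B0 → L0 hit [D]
  8 | R B4 → L0 miss wb→B0 [-]
  9 | W B3 → L1 miss wb→B5 [D]
  10 | R B3 → L1 hit [D]
  11 | W B0 → L0 miss [D]
  12 | W B0 → L0 hit [D]
  13 | R B2 → L0 miss wb→B0 [-]
  14 | R B4 → L0 miss [-]
  15 | R B2 → L0 miss [-]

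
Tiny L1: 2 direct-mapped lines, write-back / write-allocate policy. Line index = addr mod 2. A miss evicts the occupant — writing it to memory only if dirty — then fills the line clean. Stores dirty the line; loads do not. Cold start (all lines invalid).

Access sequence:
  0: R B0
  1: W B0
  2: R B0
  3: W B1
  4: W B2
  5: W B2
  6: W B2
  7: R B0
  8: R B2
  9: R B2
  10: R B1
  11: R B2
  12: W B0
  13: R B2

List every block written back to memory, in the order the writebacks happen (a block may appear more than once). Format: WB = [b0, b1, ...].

WB = [0, 2, 0]

  0 | R B0 → L0 miss [-]
  1 | W B0 → L0 hit [D]
  2 | R B0 → L0 hit [D]
  3 | W B1 → L1 miss [D]
  4 | W B2 → L0 miss wb→B0 [D]
  5 | W B2 → L0 hit [D]
  6 | W B2 → L0 hit [D]
  7 | R B0 → L0 miss wb→B2 [-]
  8 | R B2 → L0 miss [-]
  9 | R B2 → L0 hit [-]
  10 | R B1 → L1 hit [D]
  11 | R B2 → L0 hit [-]
  12 | W B0 → L0 miss [D]
  13 | R B2 → L0 miss wb→B0 [-]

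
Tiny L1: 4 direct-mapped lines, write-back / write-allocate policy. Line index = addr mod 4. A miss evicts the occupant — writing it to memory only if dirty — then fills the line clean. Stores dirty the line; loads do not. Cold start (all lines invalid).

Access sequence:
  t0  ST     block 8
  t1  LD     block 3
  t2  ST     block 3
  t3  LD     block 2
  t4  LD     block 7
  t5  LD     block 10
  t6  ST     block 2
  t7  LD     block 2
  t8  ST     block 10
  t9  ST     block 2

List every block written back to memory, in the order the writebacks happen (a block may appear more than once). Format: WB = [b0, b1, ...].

0: W B8 → L0 miss [D]
1: R B3 → L3 miss [-]
2: W B3 → L3 hit [D]
3: R B2 → L2 miss [-]
4: R B7 → L3 miss wb→B3 [-]
5: R B10 → L2 miss [-]
6: W B2 → L2 miss [D]
7: R B2 → L2 hit [D]
8: W B10 → L2 miss wb→B2 [D]
9: W B2 → L2 miss wb→B10 [D]

WB = [3, 2, 10]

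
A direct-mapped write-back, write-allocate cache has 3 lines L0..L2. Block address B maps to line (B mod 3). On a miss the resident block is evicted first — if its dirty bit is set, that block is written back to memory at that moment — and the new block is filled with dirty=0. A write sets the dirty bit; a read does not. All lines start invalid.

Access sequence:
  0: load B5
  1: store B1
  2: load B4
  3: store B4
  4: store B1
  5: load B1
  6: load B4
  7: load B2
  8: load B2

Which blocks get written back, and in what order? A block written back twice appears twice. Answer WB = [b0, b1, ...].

WB = [1, 4, 1]

0: R B5 -> L2 miss  d=-]
1: W B1 -> L1 miss  d=D]
2: R B4 -> L1 miss wb->B1  d=-]
3: W B4 -> L1 hit  d=D]
4: W B1 -> L1 miss wb->B4  d=D]
5: R B1 -> L1 hit  d=D]
6: R B4 -> L1 miss wb->B1  d=-]
7: R B2 -> L2 miss  d=-]
8: R B2 -> L2 hit  d=-]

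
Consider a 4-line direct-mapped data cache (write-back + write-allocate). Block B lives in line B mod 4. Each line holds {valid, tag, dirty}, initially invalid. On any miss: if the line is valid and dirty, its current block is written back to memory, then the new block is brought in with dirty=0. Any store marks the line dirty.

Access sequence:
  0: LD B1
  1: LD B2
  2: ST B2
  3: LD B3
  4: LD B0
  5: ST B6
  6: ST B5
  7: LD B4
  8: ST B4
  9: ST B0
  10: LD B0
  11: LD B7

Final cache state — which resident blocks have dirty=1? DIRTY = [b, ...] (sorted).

DIRTY = [0, 5, 6]

  0 | R B1 → L1 miss [-]
  1 | R B2 → L2 miss [-]
  2 | W B2 → L2 hit [D]
  3 | R B3 → L3 miss [-]
  4 | R B0 → L0 miss [-]
  5 | W B6 → L2 miss wb→B2 [D]
  6 | W B5 → L1 miss [D]
  7 | R B4 → L0 miss [-]
  8 | W B4 → L0 hit [D]
  9 | W B0 → L0 miss wb→B4 [D]
  10 | R B0 → L0 hit [D]
  11 | R B7 → L3 miss [-]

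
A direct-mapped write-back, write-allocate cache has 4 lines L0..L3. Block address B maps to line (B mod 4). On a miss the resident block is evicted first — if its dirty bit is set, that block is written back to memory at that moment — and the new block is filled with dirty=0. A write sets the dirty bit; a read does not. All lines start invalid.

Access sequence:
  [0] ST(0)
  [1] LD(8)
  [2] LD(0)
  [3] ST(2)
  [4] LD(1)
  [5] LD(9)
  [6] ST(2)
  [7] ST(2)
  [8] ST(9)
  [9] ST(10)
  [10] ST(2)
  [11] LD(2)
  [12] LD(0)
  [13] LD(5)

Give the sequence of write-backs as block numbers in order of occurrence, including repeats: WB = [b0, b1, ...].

  0 | W B0 → L0 miss [D]
  1 | R B8 → L0 miss wb→B0 [-]
  2 | R B0 → L0 miss [-]
  3 | W B2 → L2 miss [D]
  4 | R B1 → L1 miss [-]
  5 | R B9 → L1 miss [-]
  6 | W B2 → L2 hit [D]
  7 | W B2 → L2 hit [D]
  8 | W B9 → L1 hit [D]
  9 | W B10 → L2 miss wb→B2 [D]
  10 | W B2 → L2 miss wb→B10 [D]
  11 | R B2 → L2 hit [D]
  12 | R B0 → L0 hit [-]
  13 | R B5 → L1 miss wb→B9 [-]

WB = [0, 2, 10, 9]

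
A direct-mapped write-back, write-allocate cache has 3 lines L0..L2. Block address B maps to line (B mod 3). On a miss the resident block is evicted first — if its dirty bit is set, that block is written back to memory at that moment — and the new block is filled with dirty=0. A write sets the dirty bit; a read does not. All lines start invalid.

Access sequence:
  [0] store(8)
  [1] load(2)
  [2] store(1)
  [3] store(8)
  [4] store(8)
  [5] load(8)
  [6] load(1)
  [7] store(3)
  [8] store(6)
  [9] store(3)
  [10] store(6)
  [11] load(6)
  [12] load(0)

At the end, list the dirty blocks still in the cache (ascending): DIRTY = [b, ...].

0: W B8 → L2 miss [D]
1: R B2 → L2 miss wb→B8 [-]
2: W B1 → L1 miss [D]
3: W B8 → L2 miss [D]
4: W B8 → L2 hit [D]
5: R B8 → L2 hit [D]
6: R B1 → L1 hit [D]
7: W B3 → L0 miss [D]
8: W B6 → L0 miss wb→B3 [D]
9: W B3 → L0 miss wb→B6 [D]
10: W B6 → L0 miss wb→B3 [D]
11: R B6 → L0 hit [D]
12: R B0 → L0 miss wb→B6 [-]

DIRTY = [1, 8]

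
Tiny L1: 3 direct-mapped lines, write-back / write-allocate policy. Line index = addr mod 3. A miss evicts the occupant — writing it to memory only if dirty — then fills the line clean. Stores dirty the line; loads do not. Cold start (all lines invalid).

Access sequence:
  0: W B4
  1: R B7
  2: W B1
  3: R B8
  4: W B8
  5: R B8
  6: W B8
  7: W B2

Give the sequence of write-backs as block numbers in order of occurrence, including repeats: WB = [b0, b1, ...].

WB = [4, 8]

0: W B4 -> L1 miss  d=D]
1: R B7 -> L1 miss wb->B4  d=-]
2: W B1 -> L1 miss  d=D]
3: R B8 -> L2 miss  d=-]
4: W B8 -> L2 hit  d=D]
5: R B8 -> L2 hit  d=D]
6: W B8 -> L2 hit  d=D]
7: W B2 -> L2 miss wb->B8  d=D]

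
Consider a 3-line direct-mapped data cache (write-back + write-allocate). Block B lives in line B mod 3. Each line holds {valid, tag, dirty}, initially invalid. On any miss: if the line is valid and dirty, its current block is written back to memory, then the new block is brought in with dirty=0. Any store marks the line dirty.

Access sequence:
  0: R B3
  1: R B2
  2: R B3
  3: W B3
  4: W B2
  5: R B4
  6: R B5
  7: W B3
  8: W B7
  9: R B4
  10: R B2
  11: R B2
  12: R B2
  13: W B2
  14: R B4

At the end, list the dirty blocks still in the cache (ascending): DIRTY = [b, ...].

DIRTY = [2, 3]

0: R B3 -> L0 miss  d=-]
1: R B2 -> L2 miss  d=-]
2: R B3 -> L0 hit  d=-]
3: W B3 -> L0 hit  d=D]
4: W B2 -> L2 hit  d=D]
5: R B4 -> L1 miss  d=-]
6: R B5 -> L2 miss wb->B2  d=-]
7: W B3 -> L0 hit  d=D]
8: W B7 -> L1 miss  d=D]
9: R B4 -> L1 miss wb->B7  d=-]
10: R B2 -> L2 miss  d=-]
11: R B2 -> L2 hit  d=-]
12: R B2 -> L2 hit  d=-]
13: W B2 -> L2 hit  d=D]
14: R B4 -> L1 hit  d=-]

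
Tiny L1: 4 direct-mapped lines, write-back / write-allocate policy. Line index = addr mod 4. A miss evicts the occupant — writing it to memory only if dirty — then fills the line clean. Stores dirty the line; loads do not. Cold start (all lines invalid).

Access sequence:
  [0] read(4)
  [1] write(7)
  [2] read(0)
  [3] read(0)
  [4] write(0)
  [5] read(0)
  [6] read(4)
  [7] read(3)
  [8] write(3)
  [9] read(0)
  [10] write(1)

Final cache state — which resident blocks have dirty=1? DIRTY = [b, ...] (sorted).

0: R B4 → L0 miss [-]
1: W B7 → L3 miss [D]
2: R B0 → L0 miss [-]
3: R B0 → L0 hit [-]
4: W B0 → L0 hit [D]
5: R B0 → L0 hit [D]
6: R B4 → L0 miss wb→B0 [-]
7: R B3 → L3 miss wb→B7 [-]
8: W B3 → L3 hit [D]
9: R B0 → L0 miss [-]
10: W B1 → L1 miss [D]

DIRTY = [1, 3]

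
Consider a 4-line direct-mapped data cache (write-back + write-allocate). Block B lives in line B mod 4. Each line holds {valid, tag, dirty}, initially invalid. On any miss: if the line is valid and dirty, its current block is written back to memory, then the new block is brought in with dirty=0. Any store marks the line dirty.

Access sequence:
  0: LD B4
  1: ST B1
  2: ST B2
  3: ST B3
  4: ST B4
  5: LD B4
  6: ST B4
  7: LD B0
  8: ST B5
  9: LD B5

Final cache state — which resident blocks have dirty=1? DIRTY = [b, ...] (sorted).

  0 | R B4 → L0 miss [-]
  1 | W B1 → L1 miss [D]
  2 | W B2 → L2 miss [D]
  3 | W B3 → L3 miss [D]
  4 | W B4 → L0 hit [D]
  5 | R B4 → L0 hit [D]
  6 | W B4 → L0 hit [D]
  7 | R B0 → L0 miss wb→B4 [-]
  8 | W B5 → L1 miss wb→B1 [D]
  9 | R B5 → L1 hit [D]

DIRTY = [2, 3, 5]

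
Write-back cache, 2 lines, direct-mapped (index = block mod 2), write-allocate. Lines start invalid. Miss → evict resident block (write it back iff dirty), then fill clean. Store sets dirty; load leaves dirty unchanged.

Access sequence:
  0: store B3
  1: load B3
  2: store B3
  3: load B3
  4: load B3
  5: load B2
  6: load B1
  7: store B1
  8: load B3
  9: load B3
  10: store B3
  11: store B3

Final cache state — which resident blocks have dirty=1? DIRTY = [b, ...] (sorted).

0: W B3 → L1 miss [D]
1: R B3 → L1 hit [D]
2: W B3 → L1 hit [D]
3: R B3 → L1 hit [D]
4: R B3 → L1 hit [D]
5: R B2 → L0 miss [-]
6: R B1 → L1 miss wb→B3 [-]
7: W B1 → L1 hit [D]
8: R B3 → L1 miss wb→B1 [-]
9: R B3 → L1 hit [-]
10: W B3 → L1 hit [D]
11: W B3 → L1 hit [D]

DIRTY = [3]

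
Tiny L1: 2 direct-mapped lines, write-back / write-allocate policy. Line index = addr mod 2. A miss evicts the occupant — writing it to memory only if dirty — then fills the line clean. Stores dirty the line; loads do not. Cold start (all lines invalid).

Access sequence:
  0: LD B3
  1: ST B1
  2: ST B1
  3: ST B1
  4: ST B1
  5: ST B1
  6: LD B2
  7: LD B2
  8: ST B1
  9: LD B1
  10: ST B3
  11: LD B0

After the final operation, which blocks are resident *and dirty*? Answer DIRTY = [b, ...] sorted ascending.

  0 | R B3 → L1 miss [-]
  1 | W B1 → L1 miss [D]
  2 | W B1 → L1 hit [D]
  3 | W B1 → L1 hit [D]
  4 | W B1 → L1 hit [D]
  5 | W B1 → L1 hit [D]
  6 | R B2 → L0 miss [-]
  7 | R B2 → L0 hit [-]
  8 | W B1 → L1 hit [D]
  9 | R B1 → L1 hit [D]
  10 | W B3 → L1 miss wb→B1 [D]
  11 | R B0 → L0 miss [-]

DIRTY = [3]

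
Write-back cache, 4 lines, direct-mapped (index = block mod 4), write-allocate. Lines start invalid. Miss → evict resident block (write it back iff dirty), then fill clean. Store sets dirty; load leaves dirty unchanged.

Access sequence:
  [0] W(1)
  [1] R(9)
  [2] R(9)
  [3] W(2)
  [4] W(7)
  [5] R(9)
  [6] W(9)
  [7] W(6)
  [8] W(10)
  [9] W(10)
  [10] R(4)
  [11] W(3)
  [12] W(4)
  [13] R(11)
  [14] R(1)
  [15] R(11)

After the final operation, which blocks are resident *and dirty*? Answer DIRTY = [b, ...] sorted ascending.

0: W B1 -> L1 miss  d=D]
1: R B9 -> L1 miss wb->B1  d=-]
2: R B9 -> L1 hit  d=-]
3: W B2 -> L2 miss  d=D]
4: W B7 -> L3 miss  d=D]
5: R B9 -> L1 hit  d=-]
6: W B9 -> L1 hit  d=D]
7: W B6 -> L2 miss wb->B2  d=D]
8: W B10 -> L2 miss wb->B6  d=D]
9: W B10 -> L2 hit  d=D]
10: R B4 -> L0 miss  d=-]
11: W B3 -> L3 miss wb->B7  d=D]
12: W B4 -> L0 hit  d=D]
13: R B11 -> L3 miss wb->B3  d=-]
14: R B1 -> L1 miss wb->B9  d=-]
15: R B11 -> L3 hit  d=-]

DIRTY = [4, 10]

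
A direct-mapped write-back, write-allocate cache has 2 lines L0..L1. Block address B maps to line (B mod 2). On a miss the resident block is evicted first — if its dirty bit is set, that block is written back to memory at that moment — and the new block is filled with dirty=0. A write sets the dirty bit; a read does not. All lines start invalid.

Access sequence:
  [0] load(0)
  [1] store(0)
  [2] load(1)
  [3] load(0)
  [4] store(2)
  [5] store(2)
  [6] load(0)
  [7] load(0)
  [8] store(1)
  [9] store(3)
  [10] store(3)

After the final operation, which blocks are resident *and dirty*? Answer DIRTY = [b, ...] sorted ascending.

0: R B0 -> L0 miss  d=-]
1: W B0 -> L0 hit  d=D]
2: R B1 -> L1 miss  d=-]
3: R B0 -> L0 hit  d=D]
4: W B2 -> L0 miss wb->B0  d=D]
5: W B2 -> L0 hit  d=D]
6: R B0 -> L0 miss wb->B2  d=-]
7: R B0 -> L0 hit  d=-]
8: W B1 -> L1 hit  d=D]
9: W B3 -> L1 miss wb->B1  d=D]
10: W B3 -> L1 hit  d=D]

DIRTY = [3]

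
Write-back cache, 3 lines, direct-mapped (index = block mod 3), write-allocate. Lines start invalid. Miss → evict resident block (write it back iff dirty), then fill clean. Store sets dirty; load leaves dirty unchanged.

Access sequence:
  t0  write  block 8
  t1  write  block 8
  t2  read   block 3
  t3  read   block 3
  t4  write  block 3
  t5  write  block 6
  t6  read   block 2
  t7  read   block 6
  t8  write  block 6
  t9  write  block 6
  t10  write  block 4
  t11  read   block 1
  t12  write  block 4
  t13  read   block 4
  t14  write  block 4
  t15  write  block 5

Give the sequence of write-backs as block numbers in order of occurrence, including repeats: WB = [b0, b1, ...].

0: W B8 -> L2 miss  d=D]
1: W B8 -> L2 hit  d=D]
2: R B3 -> L0 miss  d=-]
3: R B3 -> L0 hit  d=-]
4: W B3 -> L0 hit  d=D]
5: W B6 -> L0 miss wb->B3  d=D]
6: R B2 -> L2 miss wb->B8  d=-]
7: R B6 -> L0 hit  d=D]
8: W B6 -> L0 hit  d=D]
9: W B6 -> L0 hit  d=D]
10: W B4 -> L1 miss  d=D]
11: R B1 -> L1 miss wb->B4  d=-]
12: W B4 -> L1 miss  d=D]
13: R B4 -> L1 hit  d=D]
14: W B4 -> L1 hit  d=D]
15: W B5 -> L2 miss  d=D]

WB = [3, 8, 4]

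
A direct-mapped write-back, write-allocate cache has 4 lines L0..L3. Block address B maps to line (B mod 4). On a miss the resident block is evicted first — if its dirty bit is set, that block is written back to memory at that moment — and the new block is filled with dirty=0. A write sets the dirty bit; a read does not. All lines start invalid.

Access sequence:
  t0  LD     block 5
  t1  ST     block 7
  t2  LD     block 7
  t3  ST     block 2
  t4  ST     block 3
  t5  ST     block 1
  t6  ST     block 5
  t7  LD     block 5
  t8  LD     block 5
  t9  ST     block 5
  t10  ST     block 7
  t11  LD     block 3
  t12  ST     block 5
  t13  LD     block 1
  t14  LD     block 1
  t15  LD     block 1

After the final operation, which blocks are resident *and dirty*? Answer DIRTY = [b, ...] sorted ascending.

  0 | R B5 → L1 miss [-]
  1 | W B7 → L3 miss [D]
  2 | R B7 → L3 hit [D]
  3 | W B2 → L2 miss [D]
  4 | W B3 → L3 miss wb→B7 [D]
  5 | W B1 → L1 miss [D]
  6 | W B5 → L1 miss wb→B1 [D]
  7 | R B5 → L1 hit [D]
  8 | R B5 → L1 hit [D]
  9 | W B5 → L1 hit [D]
  10 | W B7 → L3 miss wb→B3 [D]
  11 | R B3 → L3 miss wb→B7 [-]
  12 | W B5 → L1 hit [D]
  13 | R B1 → L1 miss wb→B5 [-]
  14 | R B1 → L1 hit [-]
  15 | R B1 → L1 hit [-]

DIRTY = [2]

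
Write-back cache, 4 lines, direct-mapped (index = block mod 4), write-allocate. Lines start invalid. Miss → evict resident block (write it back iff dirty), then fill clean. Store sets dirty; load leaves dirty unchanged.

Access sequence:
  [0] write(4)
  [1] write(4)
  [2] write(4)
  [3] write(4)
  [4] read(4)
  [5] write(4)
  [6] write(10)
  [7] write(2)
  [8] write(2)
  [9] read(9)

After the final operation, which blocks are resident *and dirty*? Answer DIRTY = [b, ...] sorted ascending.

0: W B4 -> L0 miss  d=D]
1: W B4 -> L0 hit  d=D]
2: W B4 -> L0 hit  d=D]
3: W B4 -> L0 hit  d=D]
4: R B4 -> L0 hit  d=D]
5: W B4 -> L0 hit  d=D]
6: W B10 -> L2 miss  d=D]
7: W B2 -> L2 miss wb->B10  d=D]
8: W B2 -> L2 hit  d=D]
9: R B9 -> L1 miss  d=-]

DIRTY = [2, 4]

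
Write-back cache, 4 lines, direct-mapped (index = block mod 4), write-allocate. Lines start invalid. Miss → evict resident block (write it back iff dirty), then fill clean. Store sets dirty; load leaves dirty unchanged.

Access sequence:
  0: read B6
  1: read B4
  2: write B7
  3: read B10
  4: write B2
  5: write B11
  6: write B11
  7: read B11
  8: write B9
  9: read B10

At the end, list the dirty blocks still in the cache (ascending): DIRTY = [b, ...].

DIRTY = [9, 11]

  0 | R B6 → L2 miss [-]
  1 | R B4 → L0 miss [-]
  2 | W B7 → L3 miss [D]
  3 | R B10 → L2 miss [-]
  4 | W B2 → L2 miss [D]
  5 | W B11 → L3 miss wb→B7 [D]
  6 | W B11 → L3 hit [D]
  7 | R B11 → L3 hit [D]
  8 | W B9 → L1 miss [D]
  9 | R B10 → L2 miss wb→B2 [-]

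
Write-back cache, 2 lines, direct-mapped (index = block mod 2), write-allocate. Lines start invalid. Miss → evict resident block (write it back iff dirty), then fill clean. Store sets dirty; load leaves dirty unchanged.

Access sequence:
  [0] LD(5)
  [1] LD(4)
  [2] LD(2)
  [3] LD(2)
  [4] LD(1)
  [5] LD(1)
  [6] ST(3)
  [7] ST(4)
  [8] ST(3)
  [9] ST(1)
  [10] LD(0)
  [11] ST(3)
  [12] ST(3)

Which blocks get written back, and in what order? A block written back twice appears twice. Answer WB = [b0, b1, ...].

  0 | R B5 → L1 miss [-]
  1 | R B4 → L0 miss [-]
  2 | R B2 → L0 miss [-]
  3 | R B2 → L0 hit [-]
  4 | R B1 → L1 miss [-]
  5 | R B1 → L1 hit [-]
  6 | W B3 → L1 miss [D]
  7 | W B4 → L0 miss [D]
  8 | W B3 → L1 hit [D]
  9 | W B1 → L1 miss wb→B3 [D]
  10 | R B0 → L0 miss wb→B4 [-]
  11 | W B3 → L1 miss wb→B1 [D]
  12 | W B3 → L1 hit [D]

WB = [3, 4, 1]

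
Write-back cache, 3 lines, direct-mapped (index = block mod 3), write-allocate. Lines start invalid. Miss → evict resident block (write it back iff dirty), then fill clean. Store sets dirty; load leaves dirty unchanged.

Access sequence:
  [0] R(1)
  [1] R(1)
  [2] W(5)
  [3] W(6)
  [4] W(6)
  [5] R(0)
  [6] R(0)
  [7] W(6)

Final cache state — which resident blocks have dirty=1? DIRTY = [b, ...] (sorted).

0: R B1 -> L1 miss  d=-]
1: R B1 -> L1 hit  d=-]
2: W B5 -> L2 miss  d=D]
3: W B6 -> L0 miss  d=D]
4: W B6 -> L0 hit  d=D]
5: R B0 -> L0 miss wb->B6  d=-]
6: R B0 -> L0 hit  d=-]
7: W B6 -> L0 miss  d=D]

DIRTY = [5, 6]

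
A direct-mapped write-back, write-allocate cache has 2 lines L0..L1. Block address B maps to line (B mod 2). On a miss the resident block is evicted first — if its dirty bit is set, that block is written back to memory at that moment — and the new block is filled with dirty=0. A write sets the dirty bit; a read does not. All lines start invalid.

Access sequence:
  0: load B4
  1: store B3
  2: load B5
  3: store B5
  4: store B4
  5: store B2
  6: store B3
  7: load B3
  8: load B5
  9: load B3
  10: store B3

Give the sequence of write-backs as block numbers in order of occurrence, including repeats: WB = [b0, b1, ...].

0: R B4 -> L0 miss  d=-]
1: W B3 -> L1 miss  d=D]
2: R B5 -> L1 miss wb->B3  d=-]
3: W B5 -> L1 hit  d=D]
4: W B4 -> L0 hit  d=D]
5: W B2 -> L0 miss wb->B4  d=D]
6: W B3 -> L1 miss wb->B5  d=D]
7: R B3 -> L1 hit  d=D]
8: R B5 -> L1 miss wb->B3  d=-]
9: R B3 -> L1 miss  d=-]
10: W B3 -> L1 hit  d=D]

WB = [3, 4, 5, 3]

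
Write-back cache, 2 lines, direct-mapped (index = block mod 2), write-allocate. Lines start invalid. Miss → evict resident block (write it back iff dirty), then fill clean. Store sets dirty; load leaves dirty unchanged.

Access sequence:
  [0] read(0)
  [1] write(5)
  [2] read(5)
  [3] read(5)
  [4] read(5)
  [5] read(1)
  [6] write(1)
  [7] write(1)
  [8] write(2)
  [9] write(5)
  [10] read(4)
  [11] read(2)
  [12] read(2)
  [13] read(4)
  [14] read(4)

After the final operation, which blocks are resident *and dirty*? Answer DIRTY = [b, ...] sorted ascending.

  0 | R B0 → L0 miss [-]
  1 | W B5 → L1 miss [D]
  2 | R B5 → L1 hit [D]
  3 | R B5 → L1 hit [D]
  4 | R B5 → L1 hit [D]
  5 | R B1 → L1 miss wb→B5 [-]
  6 | W B1 → L1 hit [D]
  7 | W B1 → L1 hit [D]
  8 | W B2 → L0 miss [D]
  9 | W B5 → L1 miss wb→B1 [D]
  10 | R B4 → L0 miss wb→B2 [-]
  11 | R B2 → L0 miss [-]
  12 | R B2 → L0 hit [-]
  13 | R B4 → L0 miss [-]
  14 | R B4 → L0 hit [-]

DIRTY = [5]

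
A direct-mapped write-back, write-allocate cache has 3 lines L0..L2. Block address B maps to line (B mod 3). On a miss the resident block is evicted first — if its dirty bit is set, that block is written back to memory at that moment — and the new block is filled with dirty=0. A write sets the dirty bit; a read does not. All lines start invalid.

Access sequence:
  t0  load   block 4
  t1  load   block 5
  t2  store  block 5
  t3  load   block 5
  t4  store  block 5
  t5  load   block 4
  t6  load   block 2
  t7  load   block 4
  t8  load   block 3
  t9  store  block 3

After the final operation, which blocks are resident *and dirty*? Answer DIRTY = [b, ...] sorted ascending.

DIRTY = [3]

  0 | R B4 → L1 miss [-]
  1 | R B5 → L2 miss [-]
  2 | W B5 → L2 hit [D]
  3 | R B5 → L2 hit [D]
  4 | W B5 → L2 hit [D]
  5 | R B4 → L1 hit [-]
  6 | R B2 → L2 miss wb→B5 [-]
  7 | R B4 → L1 hit [-]
  8 | R B3 → L0 miss [-]
  9 | W B3 → L0 hit [D]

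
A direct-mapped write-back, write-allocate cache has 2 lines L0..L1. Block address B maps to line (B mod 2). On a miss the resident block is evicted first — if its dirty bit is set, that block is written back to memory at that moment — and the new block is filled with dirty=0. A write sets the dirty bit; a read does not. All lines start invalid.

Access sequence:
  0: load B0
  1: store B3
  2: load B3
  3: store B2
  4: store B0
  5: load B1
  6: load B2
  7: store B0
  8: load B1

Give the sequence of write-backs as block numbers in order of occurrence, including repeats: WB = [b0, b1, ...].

0: R B0 → L0 miss [-]
1: W B3 → L1 miss [D]
2: R B3 → L1 hit [D]
3: W B2 → L0 miss [D]
4: W B0 → L0 miss wb→B2 [D]
5: R B1 → L1 miss wb→B3 [-]
6: R B2 → L0 miss wb→B0 [-]
7: W B0 → L0 miss [D]
8: R B1 → L1 hit [-]

WB = [2, 3, 0]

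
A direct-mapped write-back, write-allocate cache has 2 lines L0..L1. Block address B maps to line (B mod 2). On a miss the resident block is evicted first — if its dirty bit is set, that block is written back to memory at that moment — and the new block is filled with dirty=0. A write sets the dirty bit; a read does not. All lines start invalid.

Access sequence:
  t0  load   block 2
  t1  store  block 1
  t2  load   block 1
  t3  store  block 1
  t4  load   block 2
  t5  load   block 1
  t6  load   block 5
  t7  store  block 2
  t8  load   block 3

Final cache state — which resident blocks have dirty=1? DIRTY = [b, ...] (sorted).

  0 | R B2 → L0 miss [-]
  1 | W B1 → L1 miss [D]
  2 | R B1 → L1 hit [D]
  3 | W B1 → L1 hit [D]
  4 | R B2 → L0 hit [-]
  5 | R B1 → L1 hit [D]
  6 | R B5 → L1 miss wb→B1 [-]
  7 | W B2 → L0 hit [D]
  8 | R B3 → L1 miss [-]

DIRTY = [2]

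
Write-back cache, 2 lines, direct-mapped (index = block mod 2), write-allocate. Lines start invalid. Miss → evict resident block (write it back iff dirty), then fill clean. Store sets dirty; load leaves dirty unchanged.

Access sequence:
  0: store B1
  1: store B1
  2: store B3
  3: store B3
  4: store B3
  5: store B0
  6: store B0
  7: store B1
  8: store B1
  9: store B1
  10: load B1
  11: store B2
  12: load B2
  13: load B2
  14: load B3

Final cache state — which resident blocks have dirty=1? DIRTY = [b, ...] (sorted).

0: W B1 → L1 miss [D]
1: W B1 → L1 hit [D]
2: W B3 → L1 miss wb→B1 [D]
3: W B3 → L1 hit [D]
4: W B3 → L1 hit [D]
5: W B0 → L0 miss [D]
6: W B0 → L0 hit [D]
7: W B1 → L1 miss wb→B3 [D]
8: W B1 → L1 hit [D]
9: W B1 → L1 hit [D]
10: R B1 → L1 hit [D]
11: W B2 → L0 miss wb→B0 [D]
12: R B2 → L0 hit [D]
13: R B2 → L0 hit [D]
14: R B3 → L1 miss wb→B1 [-]

DIRTY = [2]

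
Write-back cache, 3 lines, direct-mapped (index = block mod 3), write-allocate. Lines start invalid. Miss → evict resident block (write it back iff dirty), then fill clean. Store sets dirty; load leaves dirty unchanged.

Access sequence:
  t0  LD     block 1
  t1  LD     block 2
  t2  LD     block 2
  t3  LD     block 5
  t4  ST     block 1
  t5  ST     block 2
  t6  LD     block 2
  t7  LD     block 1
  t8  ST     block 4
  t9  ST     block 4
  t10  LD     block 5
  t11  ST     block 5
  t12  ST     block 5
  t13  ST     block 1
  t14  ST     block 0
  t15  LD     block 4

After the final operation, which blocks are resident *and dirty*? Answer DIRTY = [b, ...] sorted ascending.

0: R B1 -> L1 miss  d=-]
1: R B2 -> L2 miss  d=-]
2: R B2 -> L2 hit  d=-]
3: R B5 -> L2 miss  d=-]
4: W B1 -> L1 hit  d=D]
5: W B2 -> L2 miss  d=D]
6: R B2 -> L2 hit  d=D]
7: R B1 -> L1 hit  d=D]
8: W B4 -> L1 miss wb->B1  d=D]
9: W B4 -> L1 hit  d=D]
10: R B5 -> L2 miss wb->B2  d=-]
11: W B5 -> L2 hit  d=D]
12: W B5 -> L2 hit  d=D]
13: W B1 -> L1 miss wb->B4  d=D]
14: W B0 -> L0 miss  d=D]
15: R B4 -> L1 miss wb->B1  d=-]

DIRTY = [0, 5]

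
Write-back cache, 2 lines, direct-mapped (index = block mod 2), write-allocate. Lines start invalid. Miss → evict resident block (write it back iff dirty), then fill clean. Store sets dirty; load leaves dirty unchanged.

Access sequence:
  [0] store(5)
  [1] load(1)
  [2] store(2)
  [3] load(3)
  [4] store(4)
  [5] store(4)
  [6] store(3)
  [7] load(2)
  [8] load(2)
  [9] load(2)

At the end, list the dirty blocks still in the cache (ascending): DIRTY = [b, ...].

0: W B5 -> L1 miss  d=D]
1: R B1 -> L1 miss wb->B5  d=-]
2: W B2 -> L0 miss  d=D]
3: R B3 -> L1 miss  d=-]
4: W B4 -> L0 miss wb->B2  d=D]
5: W B4 -> L0 hit  d=D]
6: W B3 -> L1 hit  d=D]
7: R B2 -> L0 miss wb->B4  d=-]
8: R B2 -> L0 hit  d=-]
9: R B2 -> L0 hit  d=-]

DIRTY = [3]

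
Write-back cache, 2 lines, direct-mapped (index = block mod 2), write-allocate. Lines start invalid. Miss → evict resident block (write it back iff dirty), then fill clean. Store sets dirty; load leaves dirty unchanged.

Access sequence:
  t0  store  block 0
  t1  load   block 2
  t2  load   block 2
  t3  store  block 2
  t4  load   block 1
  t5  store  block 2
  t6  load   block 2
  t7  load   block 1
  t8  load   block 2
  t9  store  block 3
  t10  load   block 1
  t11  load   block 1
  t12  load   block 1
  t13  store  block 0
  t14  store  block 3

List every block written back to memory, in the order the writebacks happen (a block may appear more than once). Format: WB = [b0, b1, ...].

WB = [0, 3, 2]

0: W B0 -> L0 miss  d=D]
1: R B2 -> L0 miss wb->B0  d=-]
2: R B2 -> L0 hit  d=-]
3: W B2 -> L0 hit  d=D]
4: R B1 -> L1 miss  d=-]
5: W B2 -> L0 hit  d=D]
6: R B2 -> L0 hit  d=D]
7: R B1 -> L1 hit  d=-]
8: R B2 -> L0 hit  d=D]
9: W B3 -> L1 miss  d=D]
10: R B1 -> L1 miss wb->B3  d=-]
11: R B1 -> L1 hit  d=-]
12: R B1 -> L1 hit  d=-]
13: W B0 -> L0 miss wb->B2  d=D]
14: W B3 -> L1 miss  d=D]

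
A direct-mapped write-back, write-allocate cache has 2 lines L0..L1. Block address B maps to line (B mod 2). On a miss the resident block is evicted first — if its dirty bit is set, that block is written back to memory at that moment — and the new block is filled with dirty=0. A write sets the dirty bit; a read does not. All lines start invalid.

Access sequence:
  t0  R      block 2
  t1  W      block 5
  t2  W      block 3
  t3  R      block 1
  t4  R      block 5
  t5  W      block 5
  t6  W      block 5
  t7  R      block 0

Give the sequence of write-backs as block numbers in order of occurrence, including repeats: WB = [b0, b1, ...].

0: R B2 → L0 miss [-]
1: W B5 → L1 miss [D]
2: W B3 → L1 miss wb→B5 [D]
3: R B1 → L1 miss wb→B3 [-]
4: R B5 → L1 miss [-]
5: W B5 → L1 hit [D]
6: W B5 → L1 hit [D]
7: R B0 → L0 miss [-]

WB = [5, 3]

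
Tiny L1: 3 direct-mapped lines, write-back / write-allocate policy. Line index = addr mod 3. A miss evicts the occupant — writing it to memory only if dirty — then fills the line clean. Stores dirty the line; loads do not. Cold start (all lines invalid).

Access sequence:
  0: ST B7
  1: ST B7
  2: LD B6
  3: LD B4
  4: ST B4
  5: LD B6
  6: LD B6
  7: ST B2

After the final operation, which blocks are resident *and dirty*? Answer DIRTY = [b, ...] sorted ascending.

0: W B7 → L1 miss [D]
1: W B7 → L1 hit [D]
2: R B6 → L0 miss [-]
3: R B4 → L1 miss wb→B7 [-]
4: W B4 → L1 hit [D]
5: R B6 → L0 hit [-]
6: R B6 → L0 hit [-]
7: W B2 → L2 miss [D]

DIRTY = [2, 4]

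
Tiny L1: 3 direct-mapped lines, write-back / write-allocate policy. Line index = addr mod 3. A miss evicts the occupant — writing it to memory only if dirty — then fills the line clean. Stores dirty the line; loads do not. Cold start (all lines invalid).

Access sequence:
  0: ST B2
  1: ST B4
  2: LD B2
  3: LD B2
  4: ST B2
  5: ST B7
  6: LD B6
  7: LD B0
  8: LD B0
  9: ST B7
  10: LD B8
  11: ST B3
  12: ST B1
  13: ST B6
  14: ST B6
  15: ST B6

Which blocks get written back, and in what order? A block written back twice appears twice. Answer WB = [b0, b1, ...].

WB = [4, 2, 7, 3]

0: W B2 → L2 miss [D]
1: W B4 → L1 miss [D]
2: R B2 → L2 hit [D]
3: R B2 → L2 hit [D]
4: W B2 → L2 hit [D]
5: W B7 → L1 miss wb→B4 [D]
6: R B6 → L0 miss [-]
7: R B0 → L0 miss [-]
8: R B0 → L0 hit [-]
9: W B7 → L1 hit [D]
10: R B8 → L2 miss wb→B2 [-]
11: W B3 → L0 miss [D]
12: W B1 → L1 miss wb→B7 [D]
13: W B6 → L0 miss wb→B3 [D]
14: W B6 → L0 hit [D]
15: W B6 → L0 hit [D]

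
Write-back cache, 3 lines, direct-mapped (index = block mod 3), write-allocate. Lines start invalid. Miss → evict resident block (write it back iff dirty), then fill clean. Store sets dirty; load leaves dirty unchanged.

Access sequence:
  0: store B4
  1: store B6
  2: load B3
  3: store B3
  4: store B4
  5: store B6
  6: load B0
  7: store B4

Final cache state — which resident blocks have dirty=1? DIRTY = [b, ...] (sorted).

DIRTY = [4]

  0 | W B4 → L1 miss [D]
  1 | W B6 → L0 miss [D]
  2 | R B3 → L0 miss wb→B6 [-]
  3 | W B3 → L0 hit [D]
  4 | W B4 → L1 hit [D]
  5 | W B6 → L0 miss wb→B3 [D]
  6 | R B0 → L0 miss wb→B6 [-]
  7 | W B4 → L1 hit [D]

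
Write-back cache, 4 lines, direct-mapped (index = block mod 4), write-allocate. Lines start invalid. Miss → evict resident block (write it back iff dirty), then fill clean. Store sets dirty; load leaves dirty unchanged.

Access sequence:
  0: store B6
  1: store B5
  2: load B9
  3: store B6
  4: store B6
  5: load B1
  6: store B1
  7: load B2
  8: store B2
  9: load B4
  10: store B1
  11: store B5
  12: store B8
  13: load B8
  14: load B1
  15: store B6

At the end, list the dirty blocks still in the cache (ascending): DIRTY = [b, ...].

0: W B6 -> L2 miss  d=D]
1: W B5 -> L1 miss  d=D]
2: R B9 -> L1 miss wb->B5  d=-]
3: W B6 -> L2 hit  d=D]
4: W B6 -> L2 hit  d=D]
5: R B1 -> L1 miss  d=-]
6: W B1 -> L1 hit  d=D]
7: R B2 -> L2 miss wb->B6  d=-]
8: W B2 -> L2 hit  d=D]
9: R B4 -> L0 miss  d=-]
10: W B1 -> L1 hit  d=D]
11: W B5 -> L1 miss wb->B1  d=D]
12: W B8 -> L0 miss  d=D]
13: R B8 -> L0 hit  d=D]
14: R B1 -> L1 miss wb->B5  d=-]
15: W B6 -> L2 miss wb->B2  d=D]

DIRTY = [6, 8]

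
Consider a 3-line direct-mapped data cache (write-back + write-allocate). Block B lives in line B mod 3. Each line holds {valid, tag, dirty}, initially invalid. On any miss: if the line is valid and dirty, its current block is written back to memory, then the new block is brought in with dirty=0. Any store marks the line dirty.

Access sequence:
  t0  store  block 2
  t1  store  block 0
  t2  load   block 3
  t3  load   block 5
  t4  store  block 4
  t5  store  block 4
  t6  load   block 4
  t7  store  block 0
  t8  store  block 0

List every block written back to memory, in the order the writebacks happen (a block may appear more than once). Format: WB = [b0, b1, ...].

0: W B2 → L2 miss [D]
1: W B0 → L0 miss [D]
2: R B3 → L0 miss wb→B0 [-]
3: R B5 → L2 miss wb→B2 [-]
4: W B4 → L1 miss [D]
5: W B4 → L1 hit [D]
6: R B4 → L1 hit [D]
7: W B0 → L0 miss [D]
8: W B0 → L0 hit [D]

WB = [0, 2]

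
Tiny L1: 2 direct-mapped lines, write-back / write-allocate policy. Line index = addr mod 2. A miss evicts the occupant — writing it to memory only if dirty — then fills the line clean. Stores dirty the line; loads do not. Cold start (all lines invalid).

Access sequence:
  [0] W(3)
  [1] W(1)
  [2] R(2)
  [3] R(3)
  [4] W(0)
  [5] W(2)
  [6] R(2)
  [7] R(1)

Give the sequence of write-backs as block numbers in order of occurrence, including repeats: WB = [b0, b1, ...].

WB = [3, 1, 0]

0: W B3 -> L1 miss  d=D]
1: W B1 -> L1 miss wb->B3  d=D]
2: R B2 -> L0 miss  d=-]
3: R B3 -> L1 miss wb->B1  d=-]
4: W B0 -> L0 miss  d=D]
5: W B2 -> L0 miss wb->B0  d=D]
6: R B2 -> L0 hit  d=D]
7: R B1 -> L1 miss  d=-]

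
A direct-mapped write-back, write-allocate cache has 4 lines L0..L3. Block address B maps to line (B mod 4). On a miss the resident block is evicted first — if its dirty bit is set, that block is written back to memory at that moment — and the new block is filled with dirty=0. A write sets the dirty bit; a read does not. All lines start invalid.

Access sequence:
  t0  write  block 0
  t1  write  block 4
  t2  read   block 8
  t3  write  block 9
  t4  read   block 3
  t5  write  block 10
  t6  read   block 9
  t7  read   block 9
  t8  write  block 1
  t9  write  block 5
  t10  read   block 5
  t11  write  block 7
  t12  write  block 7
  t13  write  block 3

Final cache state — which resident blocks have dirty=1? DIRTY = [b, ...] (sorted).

0: W B0 → L0 miss [D]
1: W B4 → L0 miss wb→B0 [D]
2: R B8 → L0 miss wb→B4 [-]
3: W B9 → L1 miss [D]
4: R B3 → L3 miss [-]
5: W B10 → L2 miss [D]
6: R B9 → L1 hit [D]
7: R B9 → L1 hit [D]
8: W B1 → L1 miss wb→B9 [D]
9: W B5 → L1 miss wb→B1 [D]
10: R B5 → L1 hit [D]
11: W B7 → L3 miss [D]
12: W B7 → L3 hit [D]
13: W B3 → L3 miss wb→B7 [D]

DIRTY = [3, 5, 10]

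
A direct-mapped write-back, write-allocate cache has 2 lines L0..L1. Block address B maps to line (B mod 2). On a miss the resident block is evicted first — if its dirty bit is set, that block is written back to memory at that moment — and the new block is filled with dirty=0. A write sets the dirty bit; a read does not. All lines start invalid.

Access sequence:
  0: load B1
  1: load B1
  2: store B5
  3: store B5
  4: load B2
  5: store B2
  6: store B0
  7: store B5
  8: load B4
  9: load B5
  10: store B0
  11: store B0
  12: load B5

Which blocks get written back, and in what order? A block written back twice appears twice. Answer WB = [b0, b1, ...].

0: R B1 -> L1 miss  d=-]
1: R B1 -> L1 hit  d=-]
2: W B5 -> L1 miss  d=D]
3: W B5 -> L1 hit  d=D]
4: R B2 -> L0 miss  d=-]
5: W B2 -> L0 hit  d=D]
6: W B0 -> L0 miss wb->B2  d=D]
7: W B5 -> L1 hit  d=D]
8: R B4 -> L0 miss wb->B0  d=-]
9: R B5 -> L1 hit  d=D]
10: W B0 -> L0 miss  d=D]
11: W B0 -> L0 hit  d=D]
12: R B5 -> L1 hit  d=D]

WB = [2, 0]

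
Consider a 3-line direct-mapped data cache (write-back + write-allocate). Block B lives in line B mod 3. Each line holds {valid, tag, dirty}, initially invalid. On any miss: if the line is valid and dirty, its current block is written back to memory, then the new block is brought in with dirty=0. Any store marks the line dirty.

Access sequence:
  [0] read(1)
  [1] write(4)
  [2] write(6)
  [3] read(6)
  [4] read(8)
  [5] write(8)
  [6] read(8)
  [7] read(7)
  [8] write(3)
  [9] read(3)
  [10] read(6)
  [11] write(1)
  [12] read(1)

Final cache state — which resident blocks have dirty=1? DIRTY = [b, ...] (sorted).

DIRTY = [1, 8]

0: R B1 -> L1 miss  d=-]
1: W B4 -> L1 miss  d=D]
2: W B6 -> L0 miss  d=D]
3: R B6 -> L0 hit  d=D]
4: R B8 -> L2 miss  d=-]
5: W B8 -> L2 hit  d=D]
6: R B8 -> L2 hit  d=D]
7: R B7 -> L1 miss wb->B4  d=-]
8: W B3 -> L0 miss wb->B6  d=D]
9: R B3 -> L0 hit  d=D]
10: R B6 -> L0 miss wb->B3  d=-]
11: W B1 -> L1 miss  d=D]
12: R B1 -> L1 hit  d=D]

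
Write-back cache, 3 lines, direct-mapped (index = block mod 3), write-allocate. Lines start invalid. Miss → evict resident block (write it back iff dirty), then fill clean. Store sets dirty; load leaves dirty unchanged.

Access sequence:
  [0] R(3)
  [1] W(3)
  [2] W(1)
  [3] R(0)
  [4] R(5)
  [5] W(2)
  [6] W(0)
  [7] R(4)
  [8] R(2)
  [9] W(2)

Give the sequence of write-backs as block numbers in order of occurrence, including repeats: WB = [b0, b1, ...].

0: R B3 → L0 miss [-]
1: W B3 → L0 hit [D]
2: W B1 → L1 miss [D]
3: R B0 → L0 miss wb→B3 [-]
4: R B5 → L2 miss [-]
5: W B2 → L2 miss [D]
6: W B0 → L0 hit [D]
7: R B4 → L1 miss wb→B1 [-]
8: R B2 → L2 hit [D]
9: W B2 → L2 hit [D]

WB = [3, 1]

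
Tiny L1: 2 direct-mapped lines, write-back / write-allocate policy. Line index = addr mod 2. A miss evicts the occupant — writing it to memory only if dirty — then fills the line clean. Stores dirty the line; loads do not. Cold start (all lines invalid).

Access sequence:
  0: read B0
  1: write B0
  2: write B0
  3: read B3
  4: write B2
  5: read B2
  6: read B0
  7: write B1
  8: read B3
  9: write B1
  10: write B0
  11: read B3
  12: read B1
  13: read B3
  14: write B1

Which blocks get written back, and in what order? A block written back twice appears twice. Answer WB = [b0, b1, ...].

WB = [0, 2, 1, 1]

0: R B0 → L0 miss [-]
1: W B0 → L0 hit [D]
2: W B0 → L0 hit [D]
3: R B3 → L1 miss [-]
4: W B2 → L0 miss wb→B0 [D]
5: R B2 → L0 hit [D]
6: R B0 → L0 miss wb→B2 [-]
7: W B1 → L1 miss [D]
8: R B3 → L1 miss wb→B1 [-]
9: W B1 → L1 miss [D]
10: W B0 → L0 hit [D]
11: R B3 → L1 miss wb→B1 [-]
12: R B1 → L1 miss [-]
13: R B3 → L1 miss [-]
14: W B1 → L1 miss [D]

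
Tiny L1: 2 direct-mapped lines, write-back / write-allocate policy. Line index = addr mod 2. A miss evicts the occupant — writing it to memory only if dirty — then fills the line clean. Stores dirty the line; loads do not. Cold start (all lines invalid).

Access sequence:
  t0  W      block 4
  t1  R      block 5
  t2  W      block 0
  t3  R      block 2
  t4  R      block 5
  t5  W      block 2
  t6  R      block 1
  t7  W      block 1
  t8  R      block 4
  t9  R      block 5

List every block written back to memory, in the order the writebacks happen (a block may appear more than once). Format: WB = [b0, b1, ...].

0: W B4 → L0 miss [D]
1: R B5 → L1 miss [-]
2: W B0 → L0 miss wb→B4 [D]
3: R B2 → L0 miss wb→B0 [-]
4: R B5 → L1 hit [-]
5: W B2 → L0 hit [D]
6: R B1 → L1 miss [-]
7: W B1 → L1 hit [D]
8: R B4 → L0 miss wb→B2 [-]
9: R B5 → L1 miss wb→B1 [-]

WB = [4, 0, 2, 1]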